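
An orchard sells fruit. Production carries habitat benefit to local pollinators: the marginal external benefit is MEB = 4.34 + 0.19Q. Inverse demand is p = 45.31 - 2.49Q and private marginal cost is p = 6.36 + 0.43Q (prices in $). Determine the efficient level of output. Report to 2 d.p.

Q* = 15.86

Social marginal cost = private MC − MEB = 2.02 + 0.24Q.
Set SMC = demand: 2.02 + 0.24Q = 45.31 - 2.49Q → Q* = 15.8571.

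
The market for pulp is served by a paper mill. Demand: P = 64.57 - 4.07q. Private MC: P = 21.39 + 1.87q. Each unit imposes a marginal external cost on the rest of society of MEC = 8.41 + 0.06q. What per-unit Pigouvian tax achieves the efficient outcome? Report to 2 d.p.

Social marginal cost = private MC + MEC = 29.80 + 1.93q.
Set SMC = demand: 29.80 + 1.93q = 64.57 - 4.07q → q* = 5.7950.
The Pigouvian tax equals MEC at q*: 8.41 + 0.06×5.7950 = 8.7577.

tax = 8.76 per unit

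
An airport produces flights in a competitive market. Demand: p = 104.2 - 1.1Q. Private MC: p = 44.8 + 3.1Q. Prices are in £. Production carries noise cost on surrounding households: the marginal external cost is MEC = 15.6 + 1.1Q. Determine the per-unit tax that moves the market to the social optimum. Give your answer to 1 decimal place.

tax = £24.7 per unit

Social marginal cost = private MC + MEC = 60.4 + 4.2Q.
Set SMC = demand: 60.4 + 4.2Q = 104.2 - 1.1Q → Q* = 8.2642.
The Pigouvian tax equals MEC at Q*: 15.6 + 1.1×8.2642 = 24.6906.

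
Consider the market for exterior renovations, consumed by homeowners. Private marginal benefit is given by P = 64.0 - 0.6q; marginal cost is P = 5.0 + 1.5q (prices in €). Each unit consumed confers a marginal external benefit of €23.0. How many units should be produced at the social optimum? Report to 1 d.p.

q* = 39.0

Social marginal benefit = demand + MEB = 87.0 - 0.6q.
Set SMB = MC: 87.0 - 0.6q = 5.0 + 1.5q → q* = 39.0476.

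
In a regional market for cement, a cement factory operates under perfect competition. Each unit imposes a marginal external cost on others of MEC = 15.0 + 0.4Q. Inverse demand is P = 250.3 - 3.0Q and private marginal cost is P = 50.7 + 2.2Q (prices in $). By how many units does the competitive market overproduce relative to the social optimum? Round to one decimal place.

5.4 units

Market equilibrium (private): 50.7 + 2.2Q = 250.3 - 3.0Q → Q_m = 38.3846.
Social marginal cost = private MC + MEC = 65.7 + 2.6Q.
Set SMC = demand: 65.7 + 2.6Q = 250.3 - 3.0Q → Q* = 32.9643.
Gap = |38.3846 − 32.9643| = 5.4203.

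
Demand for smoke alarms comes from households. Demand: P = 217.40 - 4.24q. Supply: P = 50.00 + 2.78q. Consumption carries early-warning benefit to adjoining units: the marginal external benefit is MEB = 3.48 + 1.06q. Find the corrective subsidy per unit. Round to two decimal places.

subsidy = 33.87 per unit

Social marginal benefit = demand + MEB = 220.88 - 3.18q.
Set SMB = MC: 220.88 - 3.18q = 50.00 + 2.78q → q* = 28.6711.
The Pigouvian subsidy equals MEB at q*: 3.48 + 1.06×28.6711 = 33.8714.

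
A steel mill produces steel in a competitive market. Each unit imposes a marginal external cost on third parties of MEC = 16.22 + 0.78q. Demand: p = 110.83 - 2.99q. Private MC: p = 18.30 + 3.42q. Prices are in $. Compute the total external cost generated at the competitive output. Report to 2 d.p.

$315.41

Market equilibrium (private): 18.30 + 3.42q = 110.83 - 2.99q → q_m = 14.4353.
Total external cost = ∫₀^{q_m} (16.22 + 0.78q) dq = 16.22×14.4353 + ½×0.78×14.4353² = 315.4079.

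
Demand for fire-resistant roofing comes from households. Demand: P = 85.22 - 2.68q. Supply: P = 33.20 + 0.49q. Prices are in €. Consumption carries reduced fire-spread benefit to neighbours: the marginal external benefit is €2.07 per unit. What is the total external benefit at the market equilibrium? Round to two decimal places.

€33.97

Market equilibrium (private): 33.20 + 0.49q = 85.22 - 2.68q → q_m = 16.4101.
Total external benefit = MEB × q_m = 2.07 × 16.4101 = 33.9689.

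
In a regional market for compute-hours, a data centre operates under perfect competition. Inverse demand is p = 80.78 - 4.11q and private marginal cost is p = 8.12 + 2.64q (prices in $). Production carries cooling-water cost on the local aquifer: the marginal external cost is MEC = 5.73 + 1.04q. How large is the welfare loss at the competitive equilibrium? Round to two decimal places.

DWL = $18.39

Market equilibrium (private): 8.12 + 2.64q = 80.78 - 4.11q → q_m = 10.7644.
Social marginal cost = private MC + MEC = 13.85 + 3.68q.
Set SMC = demand: 13.85 + 3.68q = 80.78 - 4.11q → q* = 8.5918.
Height of the DWL triangle at q_m is SMC(q_m) − demand(q_m) = MEC(q_m) = 16.9250.
DWL = ½ × 2.1726 × 16.9250 = 18.3856.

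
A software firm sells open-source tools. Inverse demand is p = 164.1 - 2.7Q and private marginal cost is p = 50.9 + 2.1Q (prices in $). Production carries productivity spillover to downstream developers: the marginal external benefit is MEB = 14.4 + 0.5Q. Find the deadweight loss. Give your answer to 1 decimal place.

DWL = $79.8

Market equilibrium (private): 50.9 + 2.1Q = 164.1 - 2.7Q → Q_m = 23.5833.
Social marginal cost = private MC − MEB = 36.5 + 1.6Q.
Set SMC = demand: 36.5 + 1.6Q = 164.1 - 2.7Q → Q* = 29.6744.
Height of the DWL triangle at Q_m is demand(Q_m) − SMC(Q_m) = MEB(Q_m) = 26.1917.
DWL = ½ × 6.0911 × 26.1917 = 79.7681.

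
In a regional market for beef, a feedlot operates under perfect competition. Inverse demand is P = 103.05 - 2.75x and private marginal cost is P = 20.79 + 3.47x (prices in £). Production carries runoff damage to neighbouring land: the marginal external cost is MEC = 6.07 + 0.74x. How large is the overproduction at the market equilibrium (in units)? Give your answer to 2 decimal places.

2.28 units

Market equilibrium (private): 20.79 + 3.47x = 103.05 - 2.75x → x_m = 13.2251.
Social marginal cost = private MC + MEC = 26.86 + 4.21x.
Set SMC = demand: 26.86 + 4.21x = 103.05 - 2.75x → x* = 10.9468.
Gap = |13.2251 − 10.9468| = 2.2783.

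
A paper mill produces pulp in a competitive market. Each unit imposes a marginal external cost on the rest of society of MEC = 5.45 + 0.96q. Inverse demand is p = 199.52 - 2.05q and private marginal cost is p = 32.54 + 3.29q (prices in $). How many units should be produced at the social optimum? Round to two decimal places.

Social marginal cost = private MC + MEC = 37.99 + 4.25q.
Set SMC = demand: 37.99 + 4.25q = 199.52 - 2.05q → q* = 25.6397.

q* = 25.64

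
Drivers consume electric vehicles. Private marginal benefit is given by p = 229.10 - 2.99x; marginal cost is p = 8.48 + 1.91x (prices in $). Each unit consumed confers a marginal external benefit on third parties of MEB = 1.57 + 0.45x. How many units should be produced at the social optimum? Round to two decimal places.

x* = 49.93

Social marginal benefit = demand + MEB = 230.67 - 2.54x.
Set SMB = MC: 230.67 - 2.54x = 8.48 + 1.91x → x* = 49.9303.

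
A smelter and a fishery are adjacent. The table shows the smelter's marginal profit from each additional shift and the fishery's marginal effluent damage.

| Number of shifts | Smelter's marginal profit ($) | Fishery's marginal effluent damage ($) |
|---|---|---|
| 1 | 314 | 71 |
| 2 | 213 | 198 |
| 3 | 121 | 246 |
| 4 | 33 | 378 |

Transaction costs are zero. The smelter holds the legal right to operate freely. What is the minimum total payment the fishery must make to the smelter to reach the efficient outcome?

Left alone the smelter would choose level 4 (marginal profit stays positive).
Efficient level: k* = 2 (marginal profit ≥ marginal effluent damage through 2).
The fishery must at least cover the smelter's forgone profit from cutting 4→2: 121 + 33 = 154.

$154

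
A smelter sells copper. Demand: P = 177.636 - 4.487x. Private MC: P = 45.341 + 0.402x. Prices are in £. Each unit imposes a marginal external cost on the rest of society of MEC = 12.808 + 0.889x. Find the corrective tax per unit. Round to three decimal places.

tax = £31.192 per unit

Social marginal cost = private MC + MEC = 58.149 + 1.291x.
Set SMC = demand: 58.149 + 1.291x = 177.636 - 4.487x → x* = 20.6796.
The Pigouvian tax equals MEC at x*: 12.808 + 0.889×20.6796 = 31.1922.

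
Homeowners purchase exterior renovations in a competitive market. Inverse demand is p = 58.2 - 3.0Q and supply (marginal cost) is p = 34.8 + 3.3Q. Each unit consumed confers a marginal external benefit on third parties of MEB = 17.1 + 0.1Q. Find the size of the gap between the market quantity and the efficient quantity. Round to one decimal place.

2.8 units

Market equilibrium (private): 34.8 + 3.3Q = 58.2 - 3.0Q → Q_m = 3.7143.
Social marginal benefit = demand + MEB = 75.3 - 2.9Q.
Set SMB = MC: 75.3 - 2.9Q = 34.8 + 3.3Q → Q* = 6.5323.
Gap = |3.7143 − 6.5323| = 2.8180.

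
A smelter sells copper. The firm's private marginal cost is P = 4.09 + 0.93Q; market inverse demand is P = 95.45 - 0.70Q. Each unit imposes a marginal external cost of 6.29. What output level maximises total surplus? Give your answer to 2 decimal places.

Q* = 52.19

Social marginal cost = private MC + MEC = 10.38 + 0.93Q.
Set SMC = demand: 10.38 + 0.93Q = 95.45 - 0.70Q → Q* = 52.1902.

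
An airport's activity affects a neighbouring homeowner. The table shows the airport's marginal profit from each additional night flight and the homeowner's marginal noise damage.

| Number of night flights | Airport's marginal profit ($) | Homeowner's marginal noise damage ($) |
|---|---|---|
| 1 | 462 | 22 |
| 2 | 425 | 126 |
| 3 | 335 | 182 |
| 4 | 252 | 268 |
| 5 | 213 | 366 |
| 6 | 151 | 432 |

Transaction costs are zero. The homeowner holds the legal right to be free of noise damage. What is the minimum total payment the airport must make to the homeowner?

Efficient level: marginal profit ≥ marginal noise damage through level 3, so k* = 3.
With the homeowner holding the right, the airport must at least compensate total damage at k*: 22 + 126 + 182 = 330.

$330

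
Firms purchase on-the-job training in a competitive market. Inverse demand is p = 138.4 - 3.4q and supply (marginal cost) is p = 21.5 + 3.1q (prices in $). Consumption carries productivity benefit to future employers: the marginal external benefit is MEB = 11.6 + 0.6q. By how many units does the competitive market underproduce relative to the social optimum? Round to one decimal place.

Market equilibrium (private): 21.5 + 3.1q = 138.4 - 3.4q → q_m = 17.9846.
Social marginal benefit = demand + MEB = 150.0 - 2.8q.
Set SMB = MC: 150.0 - 2.8q = 21.5 + 3.1q → q* = 21.7797.
Gap = |17.9846 − 21.7797| = 3.7951.

3.8 units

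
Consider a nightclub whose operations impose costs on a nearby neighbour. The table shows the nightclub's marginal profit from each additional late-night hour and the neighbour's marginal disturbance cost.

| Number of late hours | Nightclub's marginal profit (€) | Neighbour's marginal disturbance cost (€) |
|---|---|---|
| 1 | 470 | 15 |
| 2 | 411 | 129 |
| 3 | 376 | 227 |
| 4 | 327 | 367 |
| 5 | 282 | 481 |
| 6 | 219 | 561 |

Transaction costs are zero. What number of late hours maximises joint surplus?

Bargaining reaches the level where marginal profit last exceeds marginal disturbance cost.
That holds through level 3 (376 ≥ 227) but not at 4 (327 < 367).

3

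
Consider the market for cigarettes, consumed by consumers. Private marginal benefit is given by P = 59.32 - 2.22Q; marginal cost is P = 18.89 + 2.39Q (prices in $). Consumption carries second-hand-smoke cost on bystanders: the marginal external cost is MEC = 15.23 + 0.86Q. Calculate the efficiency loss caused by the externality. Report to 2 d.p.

DWL = $47.40

Market equilibrium (private): 18.89 + 2.39Q = 59.32 - 2.22Q → Q_m = 8.7701.
Social marginal benefit = demand − MEC = 44.09 - 3.08Q.
Set SMB = MC: 44.09 - 3.08Q = 18.89 + 2.39Q → Q* = 4.6069.
Between Q* and Q_m the wedge MC − SMB runs linearly from 0 to MEC(Q_m), so the loss is a triangle.
DWL = ½ × 4.1632 × 22.7723 = 47.4028.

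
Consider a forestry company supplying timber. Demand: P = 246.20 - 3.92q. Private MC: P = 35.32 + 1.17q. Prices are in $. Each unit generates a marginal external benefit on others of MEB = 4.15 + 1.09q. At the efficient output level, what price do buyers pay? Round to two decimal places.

Social marginal cost = private MC − MEB = 31.17 + 0.08q.
Set SMC = demand: 31.17 + 0.08q = 246.20 - 3.92q → q* = 53.7575.
Consumer price on the demand curve at q*: 246.20 − 3.92×53.7575 = 35.4706.

P = $35.47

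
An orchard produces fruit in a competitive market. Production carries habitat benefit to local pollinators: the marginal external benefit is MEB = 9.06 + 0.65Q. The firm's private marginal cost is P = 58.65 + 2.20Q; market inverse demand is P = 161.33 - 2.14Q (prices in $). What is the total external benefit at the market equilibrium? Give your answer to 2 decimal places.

Market equilibrium (private): 58.65 + 2.20Q = 161.33 - 2.14Q → Q_m = 23.6590.
Total external benefit = ∫₀^{Q_m} (9.06 + 0.65Q) dQ = 9.06×23.6590 + ½×0.65×23.6590² = 396.2687.

$396.27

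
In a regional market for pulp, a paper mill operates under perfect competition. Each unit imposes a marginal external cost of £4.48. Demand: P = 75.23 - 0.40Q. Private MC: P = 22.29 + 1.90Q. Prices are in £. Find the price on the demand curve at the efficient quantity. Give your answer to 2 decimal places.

Social marginal cost = private MC + MEC = 26.77 + 1.90Q.
Set SMC = demand: 26.77 + 1.90Q = 75.23 - 0.40Q → Q* = 21.0696.
Consumer price on the demand curve at Q*: 75.23 − 0.40×21.0696 = 66.8022.

P = £66.80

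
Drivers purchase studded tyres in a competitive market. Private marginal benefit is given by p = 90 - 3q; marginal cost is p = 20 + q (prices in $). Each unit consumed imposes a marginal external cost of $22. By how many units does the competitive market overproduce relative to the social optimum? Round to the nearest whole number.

Market equilibrium (private): 20 + q = 90 - 3q → q_m = 17.5000.
Social marginal benefit = demand − MEC = 68 - 3q.
Set SMB = MC: 68 - 3q = 20 + q → q* = 12.0000.
Gap = |17.5000 − 12.0000| = 5.5000.

6 units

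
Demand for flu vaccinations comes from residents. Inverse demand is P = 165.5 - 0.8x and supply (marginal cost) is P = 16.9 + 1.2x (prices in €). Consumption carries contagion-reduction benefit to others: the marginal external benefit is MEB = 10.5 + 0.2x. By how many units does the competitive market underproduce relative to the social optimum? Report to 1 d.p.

Market equilibrium (private): 16.9 + 1.2x = 165.5 - 0.8x → x_m = 74.3000.
Social marginal benefit = demand + MEB = 176.0 - 0.6x.
Set SMB = MC: 176.0 - 0.6x = 16.9 + 1.2x → x* = 88.3889.
Gap = |74.3000 − 88.3889| = 14.0889.

14.1 units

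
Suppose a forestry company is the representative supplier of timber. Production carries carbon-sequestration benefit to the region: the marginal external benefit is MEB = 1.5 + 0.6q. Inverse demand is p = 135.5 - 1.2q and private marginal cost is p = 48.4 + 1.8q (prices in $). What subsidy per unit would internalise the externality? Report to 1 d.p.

Social marginal cost = private MC − MEB = 46.9 + 1.2q.
Set SMC = demand: 46.9 + 1.2q = 135.5 - 1.2q → q* = 36.9167.
The Pigouvian subsidy equals MEB at q*: 1.5 + 0.6×36.9167 = 23.6500.

subsidy = $23.7 per unit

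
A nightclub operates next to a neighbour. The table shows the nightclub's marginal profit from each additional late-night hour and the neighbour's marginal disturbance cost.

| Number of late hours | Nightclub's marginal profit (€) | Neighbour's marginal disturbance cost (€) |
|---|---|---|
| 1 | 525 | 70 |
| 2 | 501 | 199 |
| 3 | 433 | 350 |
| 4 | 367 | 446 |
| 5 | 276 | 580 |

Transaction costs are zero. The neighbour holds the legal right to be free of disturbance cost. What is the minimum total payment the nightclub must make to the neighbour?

€619

Efficient level: marginal profit ≥ marginal disturbance cost through level 3, so k* = 3.
With the neighbour holding the right, the nightclub must at least compensate total damage at k*: 70 + 199 + 350 = 619.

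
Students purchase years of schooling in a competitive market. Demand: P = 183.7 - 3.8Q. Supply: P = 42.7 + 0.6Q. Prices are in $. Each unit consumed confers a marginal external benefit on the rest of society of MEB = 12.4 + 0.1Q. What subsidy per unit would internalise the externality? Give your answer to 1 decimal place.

subsidy = $16.0 per unit

Social marginal benefit = demand + MEB = 196.1 - 3.7Q.
Set SMB = MC: 196.1 - 3.7Q = 42.7 + 0.6Q → Q* = 35.6744.
The Pigouvian subsidy equals MEB at Q*: 12.4 + 0.1×35.6744 = 15.9674.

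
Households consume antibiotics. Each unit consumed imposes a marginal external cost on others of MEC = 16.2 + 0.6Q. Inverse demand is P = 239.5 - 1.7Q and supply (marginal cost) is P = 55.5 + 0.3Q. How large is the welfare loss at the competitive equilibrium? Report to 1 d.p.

Market equilibrium (private): 55.5 + 0.3Q = 239.5 - 1.7Q → Q_m = 92.0000.
Social marginal benefit = demand − MEC = 223.3 - 2.3Q.
Set SMB = MC: 223.3 - 2.3Q = 55.5 + 0.3Q → Q* = 64.5385.
The loss is the area between SMB and MC from Q* to Q_m; with linear curves that's a triangle of height MEC(Q_m).
DWL = ½ × 27.4615 × 71.4000 = 980.3756.

DWL = 980.4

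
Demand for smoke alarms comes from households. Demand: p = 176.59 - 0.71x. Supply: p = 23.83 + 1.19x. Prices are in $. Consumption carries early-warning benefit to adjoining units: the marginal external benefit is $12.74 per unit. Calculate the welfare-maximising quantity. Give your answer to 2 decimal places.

x* = 87.11

Social marginal benefit = demand + MEB = 189.33 - 0.71x.
Set SMB = MC: 189.33 - 0.71x = 23.83 + 1.19x → x* = 87.1053.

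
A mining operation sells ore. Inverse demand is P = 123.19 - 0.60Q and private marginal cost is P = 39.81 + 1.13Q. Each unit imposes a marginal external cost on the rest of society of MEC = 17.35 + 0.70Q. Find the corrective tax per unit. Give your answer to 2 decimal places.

Social marginal cost = private MC + MEC = 57.16 + 1.83Q.
Set SMC = demand: 57.16 + 1.83Q = 123.19 - 0.60Q → Q* = 27.1728.
The Pigouvian tax equals MEC at Q*: 17.35 + 0.70×27.1728 = 36.3710.

tax = 36.37 per unit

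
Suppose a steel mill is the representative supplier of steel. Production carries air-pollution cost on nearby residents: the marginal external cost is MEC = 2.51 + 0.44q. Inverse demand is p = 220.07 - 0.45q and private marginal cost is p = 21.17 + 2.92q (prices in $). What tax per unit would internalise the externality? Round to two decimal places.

Social marginal cost = private MC + MEC = 23.68 + 3.36q.
Set SMC = demand: 23.68 + 3.36q = 220.07 - 0.45q → q* = 51.5459.
The Pigouvian tax equals MEC at q*: 2.51 + 0.44×51.5459 = 25.1902.

tax = $25.19 per unit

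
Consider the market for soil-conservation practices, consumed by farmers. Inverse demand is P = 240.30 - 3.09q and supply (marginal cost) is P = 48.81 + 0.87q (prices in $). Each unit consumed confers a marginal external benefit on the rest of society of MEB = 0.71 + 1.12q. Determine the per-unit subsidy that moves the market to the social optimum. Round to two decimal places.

subsidy = $76.51 per unit

Social marginal benefit = demand + MEB = 241.01 - 1.97q.
Set SMB = MC: 241.01 - 1.97q = 48.81 + 0.87q → q* = 67.6761.
The Pigouvian subsidy equals MEB at q*: 0.71 + 1.12×67.6761 = 76.5072.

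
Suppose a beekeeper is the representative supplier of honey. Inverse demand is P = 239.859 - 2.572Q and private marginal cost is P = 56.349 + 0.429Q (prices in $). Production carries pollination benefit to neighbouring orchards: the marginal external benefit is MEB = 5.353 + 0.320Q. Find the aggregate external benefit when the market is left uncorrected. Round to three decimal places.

$925.618

Market equilibrium (private): 56.349 + 0.429Q = 239.859 - 2.572Q → Q_m = 61.1496.
Total external benefit = ∫₀^{Q_m} (5.353 + 0.320Q) dQ = 5.353×61.1496 + ½×0.320×61.1496² = 925.6176.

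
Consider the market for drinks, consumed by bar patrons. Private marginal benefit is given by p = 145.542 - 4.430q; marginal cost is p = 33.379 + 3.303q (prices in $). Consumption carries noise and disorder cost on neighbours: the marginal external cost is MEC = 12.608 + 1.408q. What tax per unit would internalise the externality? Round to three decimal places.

tax = $27.943 per unit

Social marginal benefit = demand − MEC = 132.934 - 5.838q.
Set SMB = MC: 132.934 - 5.838q = 33.379 + 3.303q → q* = 10.8910.
The Pigouvian tax equals MEC at q*: 12.608 + 1.408×10.8910 = 27.9425.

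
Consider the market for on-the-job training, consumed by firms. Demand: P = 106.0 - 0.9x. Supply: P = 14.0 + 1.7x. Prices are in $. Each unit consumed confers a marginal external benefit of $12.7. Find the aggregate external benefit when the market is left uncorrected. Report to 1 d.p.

$449.4

Market equilibrium (private): 14.0 + 1.7x = 106.0 - 0.9x → x_m = 35.3846.
Total external benefit = MEB × x_m = 12.7 × 35.3846 = 449.3844.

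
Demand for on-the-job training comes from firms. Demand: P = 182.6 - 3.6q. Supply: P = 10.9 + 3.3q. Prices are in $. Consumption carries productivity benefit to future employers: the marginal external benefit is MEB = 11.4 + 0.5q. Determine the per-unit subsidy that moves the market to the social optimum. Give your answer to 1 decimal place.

subsidy = $25.7 per unit

Social marginal benefit = demand + MEB = 194.0 - 3.1q.
Set SMB = MC: 194.0 - 3.1q = 10.9 + 3.3q → q* = 28.6094.
The Pigouvian subsidy equals MEB at q*: 11.4 + 0.5×28.6094 = 25.7047.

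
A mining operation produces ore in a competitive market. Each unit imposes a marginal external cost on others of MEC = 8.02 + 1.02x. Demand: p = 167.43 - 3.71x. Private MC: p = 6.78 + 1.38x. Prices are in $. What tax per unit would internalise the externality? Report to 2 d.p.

Social marginal cost = private MC + MEC = 14.80 + 2.40x.
Set SMC = demand: 14.80 + 2.40x = 167.43 - 3.71x → x* = 24.9804.
The Pigouvian tax equals MEC at x*: 8.02 + 1.02×24.9804 = 33.5000.

tax = $33.50 per unit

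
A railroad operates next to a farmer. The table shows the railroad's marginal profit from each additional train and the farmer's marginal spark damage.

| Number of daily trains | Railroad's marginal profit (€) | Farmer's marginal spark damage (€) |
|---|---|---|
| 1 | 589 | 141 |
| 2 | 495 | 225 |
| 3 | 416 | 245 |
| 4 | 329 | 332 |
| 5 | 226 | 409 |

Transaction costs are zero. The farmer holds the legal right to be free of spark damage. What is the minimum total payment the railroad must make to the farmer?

Efficient level: marginal profit ≥ marginal spark damage through level 3, so k* = 3.
With the farmer holding the right, the railroad must at least compensate total damage at k*: 141 + 225 + 245 = 611.

€611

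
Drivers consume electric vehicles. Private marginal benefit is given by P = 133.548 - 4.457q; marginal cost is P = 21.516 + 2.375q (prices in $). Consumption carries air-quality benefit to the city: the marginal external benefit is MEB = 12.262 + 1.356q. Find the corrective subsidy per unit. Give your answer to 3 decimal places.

subsidy = $43.040 per unit

Social marginal benefit = demand + MEB = 145.810 - 3.101q.
Set SMB = MC: 145.810 - 3.101q = 21.516 + 2.375q → q* = 22.6980.
The Pigouvian subsidy equals MEB at q*: 12.262 + 1.356×22.6980 = 43.0405.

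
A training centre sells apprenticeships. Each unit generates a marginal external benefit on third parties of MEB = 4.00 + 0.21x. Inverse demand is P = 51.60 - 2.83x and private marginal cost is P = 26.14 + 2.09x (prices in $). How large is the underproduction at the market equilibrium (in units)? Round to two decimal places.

1.08 units

Market equilibrium (private): 26.14 + 2.09x = 51.60 - 2.83x → x_m = 5.1748.
Social marginal cost = private MC − MEB = 22.14 + 1.88x.
Set SMC = demand: 22.14 + 1.88x = 51.60 - 2.83x → x* = 6.2548.
Gap = |5.1748 − 6.2548| = 1.0800.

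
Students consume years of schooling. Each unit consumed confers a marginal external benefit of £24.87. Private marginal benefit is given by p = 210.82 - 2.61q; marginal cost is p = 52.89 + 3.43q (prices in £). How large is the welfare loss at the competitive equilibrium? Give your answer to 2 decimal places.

Market equilibrium (private): 52.89 + 3.43q = 210.82 - 2.61q → q_m = 26.1474.
Social marginal benefit = demand + MEB = 235.69 - 2.61q.
Set SMB = MC: 235.69 - 2.61q = 52.89 + 3.43q → q* = 30.2649.
Between q* and q_m the wedge SMB − MC runs linearly from 0 to MEB(q_m), so the loss is a triangle.
DWL = ½ × 4.1175 × 24.8700 = 51.2011.

DWL = £51.20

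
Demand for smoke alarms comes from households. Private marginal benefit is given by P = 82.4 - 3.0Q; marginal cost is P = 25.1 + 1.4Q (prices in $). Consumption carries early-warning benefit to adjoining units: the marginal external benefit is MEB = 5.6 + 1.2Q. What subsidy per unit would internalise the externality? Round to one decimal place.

subsidy = $29.2 per unit

Social marginal benefit = demand + MEB = 88.0 - 1.8Q.
Set SMB = MC: 88.0 - 1.8Q = 25.1 + 1.4Q → Q* = 19.6563.
The Pigouvian subsidy equals MEB at Q*: 5.6 + 1.2×19.6563 = 29.1876.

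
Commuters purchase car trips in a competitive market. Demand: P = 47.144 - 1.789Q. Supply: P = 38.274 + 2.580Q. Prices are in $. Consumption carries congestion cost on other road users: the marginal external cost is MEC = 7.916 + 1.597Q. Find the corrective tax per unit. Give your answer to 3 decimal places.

Social marginal benefit = demand − MEC = 39.228 - 3.386Q.
Set SMB = MC: 39.228 - 3.386Q = 38.274 + 2.580Q → Q* = 0.1599.
The Pigouvian tax equals MEC at Q*: 7.916 + 1.597×0.1599 = 8.1714.

tax = $8.171 per unit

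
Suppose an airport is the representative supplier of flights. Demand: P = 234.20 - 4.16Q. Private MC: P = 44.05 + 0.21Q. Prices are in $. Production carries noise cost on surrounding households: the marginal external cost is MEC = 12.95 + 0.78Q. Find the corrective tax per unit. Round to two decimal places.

Social marginal cost = private MC + MEC = 57.00 + 0.99Q.
Set SMC = demand: 57.00 + 0.99Q = 234.20 - 4.16Q → Q* = 34.4078.
The Pigouvian tax equals MEC at Q*: 12.95 + 0.78×34.4078 = 39.7881.

tax = $39.79 per unit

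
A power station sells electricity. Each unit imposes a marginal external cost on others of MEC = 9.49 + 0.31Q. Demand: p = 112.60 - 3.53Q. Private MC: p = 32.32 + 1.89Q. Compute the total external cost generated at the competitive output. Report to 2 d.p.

Market equilibrium (private): 32.32 + 1.89Q = 112.60 - 3.53Q → Q_m = 14.8118.
Total external cost = ∫₀^{Q_m} (9.49 + 0.31Q) dQ = 9.49×14.8118 + ½×0.31×14.8118² = 174.5693.

174.57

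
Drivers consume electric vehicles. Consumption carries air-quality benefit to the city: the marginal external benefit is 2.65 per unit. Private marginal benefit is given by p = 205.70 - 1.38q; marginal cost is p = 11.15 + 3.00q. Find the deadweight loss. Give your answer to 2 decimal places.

Market equilibrium (private): 11.15 + 3.00q = 205.70 - 1.38q → q_m = 44.4178.
Social marginal benefit = demand + MEB = 208.35 - 1.38q.
Set SMB = MC: 208.35 - 1.38q = 11.15 + 3.00q → q* = 45.0228.
The welfare-loss triangle has base |q_m − q*| and height MEB(q_m) (the vertical gap between SMB and MC is zero at q* and MEB at q_m).
DWL = ½ × 0.6050 × 2.6500 = 0.8016.

DWL = 0.80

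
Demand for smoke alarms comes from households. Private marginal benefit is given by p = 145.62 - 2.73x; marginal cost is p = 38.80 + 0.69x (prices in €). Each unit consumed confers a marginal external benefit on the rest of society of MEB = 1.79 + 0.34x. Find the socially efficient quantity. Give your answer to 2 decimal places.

Social marginal benefit = demand + MEB = 147.41 - 2.39x.
Set SMB = MC: 147.41 - 2.39x = 38.80 + 0.69x → x* = 35.2630.

x* = 35.26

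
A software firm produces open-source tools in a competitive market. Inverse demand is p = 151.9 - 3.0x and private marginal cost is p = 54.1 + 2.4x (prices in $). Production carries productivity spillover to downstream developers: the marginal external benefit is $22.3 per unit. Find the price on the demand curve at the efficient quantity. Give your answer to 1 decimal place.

Social marginal cost = private MC − MEB = 31.8 + 2.4x.
Set SMC = demand: 31.8 + 2.4x = 151.9 - 3.0x → x* = 22.2407.
Consumer price on the demand curve at x*: 151.9 − 3.0×22.2407 = 85.1779.

P = $85.2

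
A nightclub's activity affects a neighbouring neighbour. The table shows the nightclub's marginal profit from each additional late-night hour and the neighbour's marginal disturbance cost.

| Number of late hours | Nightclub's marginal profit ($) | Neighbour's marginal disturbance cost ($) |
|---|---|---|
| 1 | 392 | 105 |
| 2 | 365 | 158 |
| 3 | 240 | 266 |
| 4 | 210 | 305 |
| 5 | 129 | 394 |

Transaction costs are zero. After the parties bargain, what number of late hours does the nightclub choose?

2

Bargaining reaches the level where marginal profit last exceeds marginal disturbance cost.
That holds through level 2 (365 ≥ 158) but not at 3 (240 < 266).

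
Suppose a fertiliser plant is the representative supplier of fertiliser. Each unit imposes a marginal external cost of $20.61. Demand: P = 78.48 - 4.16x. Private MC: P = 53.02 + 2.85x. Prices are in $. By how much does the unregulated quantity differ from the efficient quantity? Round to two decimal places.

Market equilibrium (private): 53.02 + 2.85x = 78.48 - 4.16x → x_m = 3.6320.
Social marginal cost = private MC + MEC = 73.63 + 2.85x.
Set SMC = demand: 73.63 + 2.85x = 78.48 - 4.16x → x* = 0.6919.
Gap = |3.6320 − 0.6919| = 2.9401.

2.94 units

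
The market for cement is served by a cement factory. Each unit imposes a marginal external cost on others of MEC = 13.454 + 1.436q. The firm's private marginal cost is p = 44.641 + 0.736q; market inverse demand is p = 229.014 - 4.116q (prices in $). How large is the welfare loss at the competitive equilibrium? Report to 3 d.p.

Market equilibrium (private): 44.641 + 0.736q = 229.014 - 4.116q → q_m = 37.9994.
Social marginal cost = private MC + MEC = 58.095 + 2.172q.
Set SMC = demand: 58.095 + 2.172q = 229.014 - 4.116q → q* = 27.1818.
Height of the DWL triangle at q_m is SMC(q_m) − demand(q_m) = MEC(q_m) = 68.0211.
DWL = ½ × 10.8176 × 68.0211 = 367.9125.

DWL = $367.913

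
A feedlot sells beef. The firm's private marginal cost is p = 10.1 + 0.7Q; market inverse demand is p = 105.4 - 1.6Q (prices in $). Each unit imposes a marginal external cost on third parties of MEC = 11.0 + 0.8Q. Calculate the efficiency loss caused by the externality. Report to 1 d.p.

Market equilibrium (private): 10.1 + 0.7Q = 105.4 - 1.6Q → Q_m = 41.4348.
Social marginal cost = private MC + MEC = 21.1 + 1.5Q.
Set SMC = demand: 21.1 + 1.5Q = 105.4 - 1.6Q → Q* = 27.1935.
Between Q* and Q_m the wedge SMC − demand runs linearly from 0 to MEC(Q_m), so the loss is a triangle.
DWL = ½ × 14.2413 × 44.1478 = 314.3610.

DWL = $314.4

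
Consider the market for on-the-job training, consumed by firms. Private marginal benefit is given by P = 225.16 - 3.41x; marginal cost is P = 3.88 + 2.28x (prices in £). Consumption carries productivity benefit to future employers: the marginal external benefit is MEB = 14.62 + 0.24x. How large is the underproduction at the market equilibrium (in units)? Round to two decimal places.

Market equilibrium (private): 3.88 + 2.28x = 225.16 - 3.41x → x_m = 38.8893.
Social marginal benefit = demand + MEB = 239.78 - 3.17x.
Set SMB = MC: 239.78 - 3.17x = 3.88 + 2.28x → x* = 43.2844.
Gap = |38.8893 − 43.2844| = 4.3951.

4.40 units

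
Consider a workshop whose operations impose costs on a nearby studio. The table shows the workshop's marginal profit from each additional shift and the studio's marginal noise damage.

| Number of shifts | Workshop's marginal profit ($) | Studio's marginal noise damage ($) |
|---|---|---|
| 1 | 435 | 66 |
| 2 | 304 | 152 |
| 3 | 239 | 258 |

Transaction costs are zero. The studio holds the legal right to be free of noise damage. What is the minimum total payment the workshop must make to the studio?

$218

Efficient level: marginal profit ≥ marginal noise damage through level 2, so k* = 2.
With the studio holding the right, the workshop must at least compensate total damage at k*: 66 + 152 = 218.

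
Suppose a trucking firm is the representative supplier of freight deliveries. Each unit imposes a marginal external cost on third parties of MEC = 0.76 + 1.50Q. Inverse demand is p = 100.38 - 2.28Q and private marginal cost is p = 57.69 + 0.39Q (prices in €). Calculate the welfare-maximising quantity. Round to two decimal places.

Social marginal cost = private MC + MEC = 58.45 + 1.89Q.
Set SMC = demand: 58.45 + 1.89Q = 100.38 - 2.28Q → Q* = 10.0552.

Q* = 10.06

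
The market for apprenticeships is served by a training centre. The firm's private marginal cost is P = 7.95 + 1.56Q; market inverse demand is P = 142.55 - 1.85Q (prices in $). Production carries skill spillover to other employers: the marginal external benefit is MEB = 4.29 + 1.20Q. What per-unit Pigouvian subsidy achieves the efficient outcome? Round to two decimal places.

Social marginal cost = private MC − MEB = 3.66 + 0.36Q.
Set SMC = demand: 3.66 + 0.36Q = 142.55 - 1.85Q → Q* = 62.8462.
The Pigouvian subsidy equals MEB at Q*: 4.29 + 1.20×62.8462 = 79.7054.

subsidy = $79.71 per unit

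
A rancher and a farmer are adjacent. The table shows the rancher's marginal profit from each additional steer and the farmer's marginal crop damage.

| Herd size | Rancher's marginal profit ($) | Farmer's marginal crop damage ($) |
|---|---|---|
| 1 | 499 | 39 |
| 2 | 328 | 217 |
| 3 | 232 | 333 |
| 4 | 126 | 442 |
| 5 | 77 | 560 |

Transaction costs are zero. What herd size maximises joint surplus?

Bargaining reaches the level where marginal profit last exceeds marginal crop damage.
That holds through level 2 (328 ≥ 217) but not at 3 (232 < 333).

2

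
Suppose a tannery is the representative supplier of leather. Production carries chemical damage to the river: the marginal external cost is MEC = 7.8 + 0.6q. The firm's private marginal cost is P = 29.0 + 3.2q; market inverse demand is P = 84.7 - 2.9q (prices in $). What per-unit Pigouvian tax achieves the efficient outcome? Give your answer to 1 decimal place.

tax = $12.1 per unit

Social marginal cost = private MC + MEC = 36.8 + 3.8q.
Set SMC = demand: 36.8 + 3.8q = 84.7 - 2.9q → q* = 7.1493.
The Pigouvian tax equals MEC at q*: 7.8 + 0.6×7.1493 = 12.0896.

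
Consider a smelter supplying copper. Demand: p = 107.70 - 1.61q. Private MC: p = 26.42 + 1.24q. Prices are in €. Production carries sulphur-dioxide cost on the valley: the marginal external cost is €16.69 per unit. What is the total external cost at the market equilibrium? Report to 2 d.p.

Market equilibrium (private): 26.42 + 1.24q = 107.70 - 1.61q → q_m = 28.5193.
Total external cost = MEC × q_m = 16.69 × 28.5193 = 475.9871.

€475.99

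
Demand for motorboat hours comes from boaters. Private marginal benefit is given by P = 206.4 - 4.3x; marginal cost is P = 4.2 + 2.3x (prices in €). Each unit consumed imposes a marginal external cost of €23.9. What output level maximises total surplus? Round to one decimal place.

x* = 27.0

Social marginal benefit = demand − MEC = 182.5 - 4.3x.
Set SMB = MC: 182.5 - 4.3x = 4.2 + 2.3x → x* = 27.0152.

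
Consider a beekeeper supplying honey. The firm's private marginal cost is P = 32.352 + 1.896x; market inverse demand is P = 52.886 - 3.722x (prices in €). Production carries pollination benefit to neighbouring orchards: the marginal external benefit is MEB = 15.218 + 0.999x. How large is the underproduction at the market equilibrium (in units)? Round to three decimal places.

4.085 units

Market equilibrium (private): 32.352 + 1.896x = 52.886 - 3.722x → x_m = 3.6550.
Social marginal cost = private MC − MEB = 17.134 + 0.897x.
Set SMC = demand: 17.134 + 0.897x = 52.886 - 3.722x → x* = 7.7402.
Gap = |3.6550 − 7.7402| = 4.0852.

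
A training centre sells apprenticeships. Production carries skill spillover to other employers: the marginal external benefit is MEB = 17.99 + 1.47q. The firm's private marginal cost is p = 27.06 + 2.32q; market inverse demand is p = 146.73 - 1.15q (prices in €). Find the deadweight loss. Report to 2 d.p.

DWL = €1179.44

Market equilibrium (private): 27.06 + 2.32q = 146.73 - 1.15q → q_m = 34.4870.
Social marginal cost = private MC − MEB = 9.07 + 0.85q.
Set SMC = demand: 9.07 + 0.85q = 146.73 - 1.15q → q* = 68.8300.
Height of the DWL triangle at q_m is demand(q_m) − SMC(q_m) = MEB(q_m) = 68.6859.
DWL = ½ × 34.3430 × 68.6859 = 1179.4399.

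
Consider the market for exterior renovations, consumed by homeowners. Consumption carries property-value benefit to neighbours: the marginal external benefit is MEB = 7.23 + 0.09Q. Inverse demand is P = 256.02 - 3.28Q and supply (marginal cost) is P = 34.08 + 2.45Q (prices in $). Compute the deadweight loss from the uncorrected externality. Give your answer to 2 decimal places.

Market equilibrium (private): 34.08 + 2.45Q = 256.02 - 3.28Q → Q_m = 38.7330.
Social marginal benefit = demand + MEB = 263.25 - 3.19Q.
Set SMB = MC: 263.25 - 3.19Q = 34.08 + 2.45Q → Q* = 40.6330.
Height of the DWL triangle at Q_m is SMB(Q_m) − MC(Q_m) = MEB(Q_m) = 10.7160.
DWL = ½ × 1.9000 × 10.7160 = 10.1802.

DWL = $10.18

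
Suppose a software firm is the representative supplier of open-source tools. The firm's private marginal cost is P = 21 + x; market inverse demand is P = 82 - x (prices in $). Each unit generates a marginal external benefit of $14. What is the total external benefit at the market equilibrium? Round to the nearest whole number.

Market equilibrium (private): 21 + x = 82 - x → x_m = 30.5000.
Total external benefit = MEB × x_m = 14 × 30.5000 = 427.0000.

$427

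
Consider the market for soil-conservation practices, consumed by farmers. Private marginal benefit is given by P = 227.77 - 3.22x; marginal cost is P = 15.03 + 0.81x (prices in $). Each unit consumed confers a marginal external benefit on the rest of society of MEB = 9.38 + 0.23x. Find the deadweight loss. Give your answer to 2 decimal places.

DWL = $60.94

Market equilibrium (private): 15.03 + 0.81x = 227.77 - 3.22x → x_m = 52.7891.
Social marginal benefit = demand + MEB = 237.15 - 2.99x.
Set SMB = MC: 237.15 - 2.99x = 15.03 + 0.81x → x* = 58.4526.
The loss is the area between SMB and MC from x* to x_m; with linear curves that's a triangle of height MEB(x_m).
DWL = ½ × 5.6635 × 21.5215 = 60.9435.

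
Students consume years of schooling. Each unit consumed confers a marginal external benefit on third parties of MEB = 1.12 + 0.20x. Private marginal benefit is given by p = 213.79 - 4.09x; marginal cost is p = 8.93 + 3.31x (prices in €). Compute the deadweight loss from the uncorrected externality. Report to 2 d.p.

DWL = €3.08

Market equilibrium (private): 8.93 + 3.31x = 213.79 - 4.09x → x_m = 27.6838.
Social marginal benefit = demand + MEB = 214.91 - 3.89x.
Set SMB = MC: 214.91 - 3.89x = 8.93 + 3.31x → x* = 28.6083.
The loss is the area between SMB and MC from x* to x_m; with linear curves that's a triangle of height MEB(x_m).
DWL = ½ × 0.9245 × 6.6568 = 3.0771.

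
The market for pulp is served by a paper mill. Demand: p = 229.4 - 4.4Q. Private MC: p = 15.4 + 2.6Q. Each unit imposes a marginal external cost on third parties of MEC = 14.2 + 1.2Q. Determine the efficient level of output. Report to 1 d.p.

Q* = 24.4

Social marginal cost = private MC + MEC = 29.6 + 3.8Q.
Set SMC = demand: 29.6 + 3.8Q = 229.4 - 4.4Q → Q* = 24.3659.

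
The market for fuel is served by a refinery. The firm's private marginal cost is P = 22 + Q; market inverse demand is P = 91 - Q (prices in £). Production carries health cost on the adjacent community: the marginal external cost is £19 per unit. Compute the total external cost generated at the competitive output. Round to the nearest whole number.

£656

Market equilibrium (private): 22 + Q = 91 - Q → Q_m = 34.5000.
Total external cost = MEC × Q_m = 19 × 34.5000 = 655.5000.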